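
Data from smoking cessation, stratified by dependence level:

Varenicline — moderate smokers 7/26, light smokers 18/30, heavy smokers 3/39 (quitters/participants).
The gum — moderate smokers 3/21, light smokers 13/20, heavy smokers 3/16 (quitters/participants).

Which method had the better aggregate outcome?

the gum

Moderate smokers: varenicline 7/26 = 26.9%, the gum 3/21 = 14.3% → varenicline
Light smokers: varenicline 18/30 = 60.0%, the gum 13/20 = 65.0% → the gum
Heavy smokers: varenicline 3/39 = 7.7%, the gum 3/16 = 18.8% → the gum
Overall: varenicline 28/95 = 29.5%, the gum 19/57 = 33.3% → the gum
(Neither sweeps every dependence group, but the gum has the higher pooled rate.)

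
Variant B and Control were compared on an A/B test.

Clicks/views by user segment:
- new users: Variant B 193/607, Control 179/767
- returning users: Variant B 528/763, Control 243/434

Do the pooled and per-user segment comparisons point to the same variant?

New users: Variant B 193/607 = 31.8%, Control 179/767 = 23.3% → Variant B
Returning users: Variant B 528/763 = 69.2%, Control 243/434 = 56.0% → Variant B
Overall: Variant B 721/1370 = 52.6%, Control 422/1201 = 35.1% → Variant B
Variant B wins overall and in every user group — no reversal.

Yes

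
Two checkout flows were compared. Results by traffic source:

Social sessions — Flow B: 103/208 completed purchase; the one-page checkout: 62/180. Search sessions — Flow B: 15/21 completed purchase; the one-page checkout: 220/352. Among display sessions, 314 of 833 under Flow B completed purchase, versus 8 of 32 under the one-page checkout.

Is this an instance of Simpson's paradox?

Yes

Social: Flow B 103/208 = 49.5%, the one-page checkout 62/180 = 34.4% → Flow B
Search: Flow B 15/21 = 71.4%, the one-page checkout 220/352 = 62.5% → Flow B
Display: Flow B 314/833 = 37.7%, the one-page checkout 8/32 = 25.0% → Flow B
Overall: Flow B 432/1062 = 40.7%, the one-page checkout 290/564 = 51.4% → the one-page checkout
Flow B wins each traffic group but the one-page checkout wins overall — the comparison reverses. Flow B's sessions skew toward display, which has a lower base rate.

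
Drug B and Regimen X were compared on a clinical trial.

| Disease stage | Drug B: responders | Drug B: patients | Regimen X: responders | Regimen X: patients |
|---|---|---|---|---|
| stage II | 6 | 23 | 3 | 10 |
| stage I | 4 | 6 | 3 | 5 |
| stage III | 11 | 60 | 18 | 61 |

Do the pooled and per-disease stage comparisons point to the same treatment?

No

Stage II: Drug B 6/23 = 26.1%, Regimen X 3/10 = 30.0% → Regimen X
Stage I: Drug B 4/6 = 66.7%, Regimen X 3/5 = 60.0% → Drug B
Stage III: Drug B 11/60 = 18.3%, Regimen X 18/61 = 29.5% → Regimen X
Overall: Drug B 21/89 = 23.6%, Regimen X 24/76 = 31.6% → Regimen X
Neither sweeps: Drug B wins 1 of 3 groups, Regimen X wins 2. Regimen X wins overall but not every group — no Simpson reversal.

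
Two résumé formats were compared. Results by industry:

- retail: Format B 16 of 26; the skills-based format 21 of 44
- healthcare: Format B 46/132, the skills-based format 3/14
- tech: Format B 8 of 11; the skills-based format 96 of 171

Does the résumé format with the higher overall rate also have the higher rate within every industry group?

Retail: Format B 16/26 = 61.5%, the skills-based format 21/44 = 47.7% → Format B
Healthcare: Format B 46/132 = 34.8%, the skills-based format 3/14 = 21.4% → Format B
Tech: Format B 8/11 = 72.7%, the skills-based format 96/171 = 56.1% → Format B
Overall: Format B 70/169 = 41.4%, the skills-based format 120/229 = 52.4% → the skills-based format
Format B wins each industry group but the skills-based format wins overall — the comparison reverses. Format B's applications skew toward healthcare, which has a lower base rate.

No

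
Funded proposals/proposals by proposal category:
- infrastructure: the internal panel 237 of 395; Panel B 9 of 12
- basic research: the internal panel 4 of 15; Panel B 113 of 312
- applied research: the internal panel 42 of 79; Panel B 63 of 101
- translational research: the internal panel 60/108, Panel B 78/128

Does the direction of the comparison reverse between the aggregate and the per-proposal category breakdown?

Yes

Infrastructure: the internal panel 237/395 = 60.0%, Panel B 9/12 = 75.0% → Panel B
Basic research: the internal panel 4/15 = 26.7%, Panel B 113/312 = 36.2% → Panel B
Applied research: the internal panel 42/79 = 53.2%, Panel B 63/101 = 62.4% → Panel B
Translational research: the internal panel 60/108 = 55.6%, Panel B 78/128 = 60.9% → Panel B
Overall: the internal panel 343/597 = 57.5%, Panel B 263/553 = 47.6% → the internal panel
Panel B wins each proposal group but the internal panel wins overall — the comparison reverses. Panel B's proposals skew toward basic research, which has a lower base rate.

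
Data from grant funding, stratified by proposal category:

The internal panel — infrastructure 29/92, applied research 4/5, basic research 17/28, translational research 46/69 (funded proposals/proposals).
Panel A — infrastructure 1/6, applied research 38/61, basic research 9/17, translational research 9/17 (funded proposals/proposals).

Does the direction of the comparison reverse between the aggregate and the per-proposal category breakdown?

Infrastructure: the internal panel 29/92 = 31.5%, Panel A 1/6 = 16.7% → the internal panel
Applied research: the internal panel 4/5 = 80.0%, Panel A 38/61 = 62.3% → the internal panel
Basic research: the internal panel 17/28 = 60.7%, Panel A 9/17 = 52.9% → the internal panel
Translational research: the internal panel 46/69 = 66.7%, Panel A 9/17 = 52.9% → the internal panel
Overall: the internal panel 96/194 = 49.5%, Panel A 57/101 = 56.4% → Panel A
The internal panel wins each proposal group but Panel A wins overall — the comparison reverses. The internal panel's proposals skew toward infrastructure, which has a lower base rate.

Yes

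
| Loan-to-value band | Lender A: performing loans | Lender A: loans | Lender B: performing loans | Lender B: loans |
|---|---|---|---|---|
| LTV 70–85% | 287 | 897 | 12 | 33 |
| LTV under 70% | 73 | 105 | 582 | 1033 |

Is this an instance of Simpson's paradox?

No

LTV 70–85%: Lender A 287/897 = 32.0%, Lender B 12/33 = 36.4% → Lender B
LTV under 70%: Lender A 73/105 = 69.5%, Lender B 582/1033 = 56.3% → Lender A
Overall: Lender A 360/1002 = 35.9%, Lender B 594/1066 = 55.7% → Lender B
Neither sweeps: Lender A wins 1 of 2 groups, Lender B wins 1. Lender B wins overall but not every group — no Simpson reversal.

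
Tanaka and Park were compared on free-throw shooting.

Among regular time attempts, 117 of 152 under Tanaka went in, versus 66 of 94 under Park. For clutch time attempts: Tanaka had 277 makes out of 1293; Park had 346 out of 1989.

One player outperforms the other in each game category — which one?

Regular time: Tanaka 117/152 = 77.0%, Park 66/94 = 70.2% → Tanaka
Clutch time: Tanaka 277/1293 = 21.4%, Park 346/1989 = 17.4% → Tanaka
Tanaka has the higher rate in both groups.

Tanaka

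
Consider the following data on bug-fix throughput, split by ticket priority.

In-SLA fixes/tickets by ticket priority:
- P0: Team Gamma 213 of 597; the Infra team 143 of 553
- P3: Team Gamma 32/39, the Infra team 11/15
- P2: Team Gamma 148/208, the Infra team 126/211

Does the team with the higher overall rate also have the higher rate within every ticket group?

P0: Team Gamma 213/597 = 35.7%, the Infra team 143/553 = 25.9% → Team Gamma
P3: Team Gamma 32/39 = 82.1%, the Infra team 11/15 = 73.3% → Team Gamma
P2: Team Gamma 148/208 = 71.2%, the Infra team 126/211 = 59.7% → Team Gamma
Overall: Team Gamma 393/844 = 46.6%, the Infra team 280/779 = 35.9% → Team Gamma
Team Gamma wins overall and in every ticket group — no reversal.

Yes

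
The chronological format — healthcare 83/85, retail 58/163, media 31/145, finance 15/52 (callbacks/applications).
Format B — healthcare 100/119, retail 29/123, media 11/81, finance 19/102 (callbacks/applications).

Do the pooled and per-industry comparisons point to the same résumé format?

Healthcare: the chronological format 83/85 = 97.6%, Format B 100/119 = 84.0% → the chronological format
Retail: the chronological format 58/163 = 35.6%, Format B 29/123 = 23.6% → the chronological format
Media: the chronological format 31/145 = 21.4%, Format B 11/81 = 13.6% → the chronological format
Finance: the chronological format 15/52 = 28.8%, Format B 19/102 = 18.6% → the chronological format
Overall: the chronological format 187/445 = 42.0%, Format B 159/425 = 37.4% → the chronological format
The chronological format wins overall and in every industry group — no reversal.

Yes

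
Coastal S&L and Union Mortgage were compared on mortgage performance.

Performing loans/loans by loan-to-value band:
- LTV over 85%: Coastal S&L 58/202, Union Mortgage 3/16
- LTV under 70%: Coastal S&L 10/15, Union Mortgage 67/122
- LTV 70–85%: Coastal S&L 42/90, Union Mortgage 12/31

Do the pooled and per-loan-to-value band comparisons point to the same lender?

No

LTV over 85%: Coastal S&L 58/202 = 28.7%, Union Mortgage 3/16 = 18.8% → Coastal S&L
LTV under 70%: Coastal S&L 10/15 = 66.7%, Union Mortgage 67/122 = 54.9% → Coastal S&L
LTV 70–85%: Coastal S&L 42/90 = 46.7%, Union Mortgage 12/31 = 38.7% → Coastal S&L
Overall: Coastal S&L 110/307 = 35.8%, Union Mortgage 82/169 = 48.5% → Union Mortgage
Coastal S&L wins each loan-to-value group but Union Mortgage wins overall — the comparison reverses. Coastal S&L's loans skew toward LTV over 85%, which has a lower base rate.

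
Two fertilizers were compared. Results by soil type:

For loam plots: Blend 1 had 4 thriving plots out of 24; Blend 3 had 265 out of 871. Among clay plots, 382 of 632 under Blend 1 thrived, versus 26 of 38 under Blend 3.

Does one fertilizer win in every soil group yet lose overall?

Loam: Blend 1 4/24 = 16.7%, Blend 3 265/871 = 30.4% → Blend 3
Clay: Blend 1 382/632 = 60.4%, Blend 3 26/38 = 68.4% → Blend 3
Overall: Blend 1 386/656 = 58.8%, Blend 3 291/909 = 32.0% → Blend 1
Blend 3 wins each soil group but Blend 1 wins overall — the comparison reverses. Blend 3's plots skew toward loam, which has a lower base rate.

Yes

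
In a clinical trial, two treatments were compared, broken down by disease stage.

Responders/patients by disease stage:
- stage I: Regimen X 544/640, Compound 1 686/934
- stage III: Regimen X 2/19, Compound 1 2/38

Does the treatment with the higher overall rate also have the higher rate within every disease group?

Yes

Stage I: Regimen X 544/640 = 85.0%, Compound 1 686/934 = 73.4% → Regimen X
Stage III: Regimen X 2/19 = 10.5%, Compound 1 2/38 = 5.3% → Regimen X
Overall: Regimen X 546/659 = 82.9%, Compound 1 688/972 = 70.8% → Regimen X
Regimen X wins overall and in every disease group — no reversal.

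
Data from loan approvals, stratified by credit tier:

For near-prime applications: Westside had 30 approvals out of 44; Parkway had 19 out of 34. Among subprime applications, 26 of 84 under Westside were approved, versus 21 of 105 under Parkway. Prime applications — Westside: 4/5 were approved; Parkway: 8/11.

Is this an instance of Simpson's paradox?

No

Near-prime: Westside 30/44 = 68.2%, Parkway 19/34 = 55.9% → Westside
Subprime: Westside 26/84 = 31.0%, Parkway 21/105 = 20.0% → Westside
Prime: Westside 4/5 = 80.0%, Parkway 8/11 = 72.7% → Westside
Overall: Westside 60/133 = 45.1%, Parkway 48/150 = 32.0% → Westside
Westside wins overall and in every credit group — no reversal.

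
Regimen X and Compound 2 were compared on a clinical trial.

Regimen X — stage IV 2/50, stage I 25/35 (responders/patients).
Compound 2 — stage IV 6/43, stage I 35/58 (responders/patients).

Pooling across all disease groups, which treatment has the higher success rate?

Stage IV: Regimen X 2/50 = 4.0%, Compound 2 6/43 = 14.0% → Compound 2
Stage I: Regimen X 25/35 = 71.4%, Compound 2 35/58 = 60.3% → Regimen X
Overall: Regimen X 27/85 = 31.8%, Compound 2 41/101 = 40.6% → Compound 2
(Neither sweeps every disease group, but Compound 2 has the higher pooled rate.)

Compound 2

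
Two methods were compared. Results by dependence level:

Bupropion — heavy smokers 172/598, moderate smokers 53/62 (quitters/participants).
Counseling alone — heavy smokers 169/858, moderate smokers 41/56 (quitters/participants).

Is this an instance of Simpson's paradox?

No

Heavy smokers: bupropion 172/598 = 28.8%, counseling alone 169/858 = 19.7% → bupropion
Moderate smokers: bupropion 53/62 = 85.5%, counseling alone 41/56 = 73.2% → bupropion
Overall: bupropion 225/660 = 34.1%, counseling alone 210/914 = 23.0% → bupropion
Bupropion wins overall and in every dependence group — no reversal.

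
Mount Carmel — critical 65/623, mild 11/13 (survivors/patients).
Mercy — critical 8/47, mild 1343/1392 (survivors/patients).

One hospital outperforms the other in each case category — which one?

Critical: Mount Carmel 65/623 = 10.4%, Mercy 8/47 = 17.0% → Mercy
Mild: Mount Carmel 11/13 = 84.6%, Mercy 1343/1392 = 96.5% → Mercy
Mercy has the higher rate in both groups.

Mercy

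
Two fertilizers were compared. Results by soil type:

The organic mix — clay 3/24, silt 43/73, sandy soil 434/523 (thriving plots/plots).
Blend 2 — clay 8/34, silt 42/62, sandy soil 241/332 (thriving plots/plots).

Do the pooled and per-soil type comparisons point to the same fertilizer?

No

Clay: the organic mix 3/24 = 12.5%, Blend 2 8/34 = 23.5% → Blend 2
Silt: the organic mix 43/73 = 58.9%, Blend 2 42/62 = 67.7% → Blend 2
Sandy soil: the organic mix 434/523 = 83.0%, Blend 2 241/332 = 72.6% → the organic mix
Overall: the organic mix 480/620 = 77.4%, Blend 2 291/428 = 68.0% → the organic mix
Neither sweeps: the organic mix wins 1 of 3 groups, Blend 2 wins 2. The organic mix wins overall but not every group — no Simpson reversal.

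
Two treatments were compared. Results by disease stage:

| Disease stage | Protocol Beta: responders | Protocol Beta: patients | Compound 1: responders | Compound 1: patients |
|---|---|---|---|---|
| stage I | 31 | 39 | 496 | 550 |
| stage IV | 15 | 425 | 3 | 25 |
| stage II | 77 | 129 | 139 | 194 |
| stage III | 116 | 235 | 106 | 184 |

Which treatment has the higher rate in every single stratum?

Compound 1

Stage I: Protocol Beta 31/39 = 79.5%, Compound 1 496/550 = 90.2% → Compound 1
Stage IV: Protocol Beta 15/425 = 3.5%, Compound 1 3/25 = 12.0% → Compound 1
Stage II: Protocol Beta 77/129 = 59.7%, Compound 1 139/194 = 71.6% → Compound 1
Stage III: Protocol Beta 116/235 = 49.4%, Compound 1 106/184 = 57.6% → Compound 1
Compound 1 has the higher rate in all 4 groups.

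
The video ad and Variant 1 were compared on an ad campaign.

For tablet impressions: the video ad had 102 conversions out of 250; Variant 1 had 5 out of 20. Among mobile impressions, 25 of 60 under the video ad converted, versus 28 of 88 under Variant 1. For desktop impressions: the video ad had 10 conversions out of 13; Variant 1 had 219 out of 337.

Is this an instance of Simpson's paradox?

Tablet: the video ad 102/250 = 40.8%, Variant 1 5/20 = 25.0% → the video ad
Mobile: the video ad 25/60 = 41.7%, Variant 1 28/88 = 31.8% → the video ad
Desktop: the video ad 10/13 = 76.9%, Variant 1 219/337 = 65.0% → the video ad
Overall: the video ad 137/323 = 42.4%, Variant 1 252/445 = 56.6% → Variant 1
The video ad wins each device group but Variant 1 wins overall — the comparison reverses. The video ad's impressions skew toward tablet, which has a lower base rate.

Yes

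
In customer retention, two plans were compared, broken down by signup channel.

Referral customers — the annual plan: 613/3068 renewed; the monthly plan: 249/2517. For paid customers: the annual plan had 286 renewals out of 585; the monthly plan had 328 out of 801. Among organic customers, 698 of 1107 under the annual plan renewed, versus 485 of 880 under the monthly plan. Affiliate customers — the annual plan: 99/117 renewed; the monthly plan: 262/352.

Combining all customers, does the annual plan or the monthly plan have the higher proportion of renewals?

the annual plan

Referral: the annual plan 613/3068 = 20.0%, the monthly plan 249/2517 = 9.9% → the annual plan
Paid: the annual plan 286/585 = 48.9%, the monthly plan 328/801 = 40.9% → the annual plan
Organic: the annual plan 698/1107 = 63.1%, the monthly plan 485/880 = 55.1% → the annual plan
Affiliate: the annual plan 99/117 = 84.6%, the monthly plan 262/352 = 74.4% → the annual plan
Overall: the annual plan 1696/4877 = 34.8%, the monthly plan 1324/4550 = 29.1% → the annual plan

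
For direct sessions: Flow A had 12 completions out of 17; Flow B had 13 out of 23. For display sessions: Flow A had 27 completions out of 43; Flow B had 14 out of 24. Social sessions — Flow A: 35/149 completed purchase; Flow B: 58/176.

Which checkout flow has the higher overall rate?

Direct: Flow A 12/17 = 70.6%, Flow B 13/23 = 56.5% → Flow A
Display: Flow A 27/43 = 62.8%, Flow B 14/24 = 58.3% → Flow A
Social: Flow A 35/149 = 23.5%, Flow B 58/176 = 33.0% → Flow B
Overall: Flow A 74/209 = 35.4%, Flow B 85/223 = 38.1% → Flow B
(Neither sweeps every traffic group, but Flow B has the higher pooled rate.)

Flow B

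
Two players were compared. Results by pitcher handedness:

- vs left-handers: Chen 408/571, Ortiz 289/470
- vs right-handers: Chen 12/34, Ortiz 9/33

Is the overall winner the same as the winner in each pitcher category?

Vs left-handers: Chen 408/571 = 71.5%, Ortiz 289/470 = 61.5% → Chen
Vs right-handers: Chen 12/34 = 35.3%, Ortiz 9/33 = 27.3% → Chen
Overall: Chen 420/605 = 69.4%, Ortiz 298/503 = 59.2% → Chen
Chen wins overall and in every pitcher group — no reversal.

Yes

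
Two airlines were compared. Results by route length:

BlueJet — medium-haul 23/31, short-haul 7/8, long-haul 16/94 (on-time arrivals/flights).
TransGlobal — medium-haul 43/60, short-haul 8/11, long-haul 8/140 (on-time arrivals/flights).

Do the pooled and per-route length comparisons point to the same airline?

Yes

Medium-haul: BlueJet 23/31 = 74.2%, TransGlobal 43/60 = 71.7% → BlueJet
Short-haul: BlueJet 7/8 = 87.5%, TransGlobal 8/11 = 72.7% → BlueJet
Long-haul: BlueJet 16/94 = 17.0%, TransGlobal 8/140 = 5.7% → BlueJet
Overall: BlueJet 46/133 = 34.6%, TransGlobal 59/211 = 28.0% → BlueJet
BlueJet wins overall and in every route group — no reversal.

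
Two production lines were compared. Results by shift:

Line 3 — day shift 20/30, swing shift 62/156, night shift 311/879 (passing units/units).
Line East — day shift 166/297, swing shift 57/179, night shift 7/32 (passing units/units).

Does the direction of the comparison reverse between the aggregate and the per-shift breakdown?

Day shift: Line 3 20/30 = 66.7%, Line East 166/297 = 55.9% → Line 3
Swing shift: Line 3 62/156 = 39.7%, Line East 57/179 = 31.8% → Line 3
Night shift: Line 3 311/879 = 35.4%, Line East 7/32 = 21.9% → Line 3
Overall: Line 3 393/1065 = 36.9%, Line East 230/508 = 45.3% → Line East
Line 3 wins each shift group but Line East wins overall — the comparison reverses. Line 3's units skew toward night shift, which has a lower base rate.

Yes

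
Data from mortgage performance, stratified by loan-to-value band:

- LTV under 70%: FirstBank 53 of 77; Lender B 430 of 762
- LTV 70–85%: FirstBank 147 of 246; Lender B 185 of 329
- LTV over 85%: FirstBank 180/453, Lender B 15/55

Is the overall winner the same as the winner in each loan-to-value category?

LTV under 70%: FirstBank 53/77 = 68.8%, Lender B 430/762 = 56.4% → FirstBank
LTV 70–85%: FirstBank 147/246 = 59.8%, Lender B 185/329 = 56.2% → FirstBank
LTV over 85%: FirstBank 180/453 = 39.7%, Lender B 15/55 = 27.3% → FirstBank
Overall: FirstBank 380/776 = 49.0%, Lender B 630/1146 = 55.0% → Lender B
FirstBank wins each loan-to-value group but Lender B wins overall — the comparison reverses. FirstBank's loans skew toward LTV over 85%, which has a lower base rate.

No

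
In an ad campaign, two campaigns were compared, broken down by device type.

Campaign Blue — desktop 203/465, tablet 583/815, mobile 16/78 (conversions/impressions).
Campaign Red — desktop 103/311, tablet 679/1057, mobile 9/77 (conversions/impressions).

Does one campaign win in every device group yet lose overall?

Desktop: Campaign Blue 203/465 = 43.7%, Campaign Red 103/311 = 33.1% → Campaign Blue
Tablet: Campaign Blue 583/815 = 71.5%, Campaign Red 679/1057 = 64.2% → Campaign Blue
Mobile: Campaign Blue 16/78 = 20.5%, Campaign Red 9/77 = 11.7% → Campaign Blue
Overall: Campaign Blue 802/1358 = 59.1%, Campaign Red 791/1445 = 54.7% → Campaign Blue
Campaign Blue wins overall and in every device group — no reversal.

No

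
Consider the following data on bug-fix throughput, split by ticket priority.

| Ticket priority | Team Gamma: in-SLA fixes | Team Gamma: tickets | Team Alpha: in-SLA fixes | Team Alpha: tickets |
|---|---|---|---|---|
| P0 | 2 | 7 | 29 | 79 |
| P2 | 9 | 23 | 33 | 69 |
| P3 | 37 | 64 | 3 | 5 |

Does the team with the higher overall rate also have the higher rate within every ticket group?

P0: Team Gamma 2/7 = 28.6%, Team Alpha 29/79 = 36.7% → Team Alpha
P2: Team Gamma 9/23 = 39.1%, Team Alpha 33/69 = 47.8% → Team Alpha
P3: Team Gamma 37/64 = 57.8%, Team Alpha 3/5 = 60.0% → Team Alpha
Overall: Team Gamma 48/94 = 51.1%, Team Alpha 65/153 = 42.5% → Team Gamma
Team Alpha wins each ticket group but Team Gamma wins overall — the comparison reverses. Team Alpha's tickets skew toward P0, which has a lower base rate.

No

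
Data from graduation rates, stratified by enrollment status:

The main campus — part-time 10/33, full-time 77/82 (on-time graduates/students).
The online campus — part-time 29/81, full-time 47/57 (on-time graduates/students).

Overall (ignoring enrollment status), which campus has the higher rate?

the main campus

Part-time: the main campus 10/33 = 30.3%, the online campus 29/81 = 35.8% → the online campus
Full-time: the main campus 77/82 = 93.9%, the online campus 47/57 = 82.5% → the main campus
Overall: the main campus 87/115 = 75.7%, the online campus 76/138 = 55.1% → the main campus
(Neither sweeps every enrollment group, but the main campus has the higher pooled rate.)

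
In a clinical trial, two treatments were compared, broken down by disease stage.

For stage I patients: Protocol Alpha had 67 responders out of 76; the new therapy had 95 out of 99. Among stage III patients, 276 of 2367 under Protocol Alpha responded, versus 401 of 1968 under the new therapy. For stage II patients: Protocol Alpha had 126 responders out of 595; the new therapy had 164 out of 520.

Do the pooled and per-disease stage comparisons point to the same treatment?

Yes

Stage I: Protocol Alpha 67/76 = 88.2%, the new therapy 95/99 = 96.0% → the new therapy
Stage III: Protocol Alpha 276/2367 = 11.7%, the new therapy 401/1968 = 20.4% → the new therapy
Stage II: Protocol Alpha 126/595 = 21.2%, the new therapy 164/520 = 31.5% → the new therapy
Overall: Protocol Alpha 469/3038 = 15.4%, the new therapy 660/2587 = 25.5% → the new therapy
The new therapy wins overall and in every disease group — no reversal.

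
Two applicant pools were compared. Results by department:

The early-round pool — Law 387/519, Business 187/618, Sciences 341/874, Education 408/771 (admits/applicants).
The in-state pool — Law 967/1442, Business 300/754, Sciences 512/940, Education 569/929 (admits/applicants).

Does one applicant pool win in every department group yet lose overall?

Law: the early-round pool 387/519 = 74.6%, the in-state pool 967/1442 = 67.1% → the early-round pool
Business: the early-round pool 187/618 = 30.3%, the in-state pool 300/754 = 39.8% → the in-state pool
Sciences: the early-round pool 341/874 = 39.0%, the in-state pool 512/940 = 54.5% → the in-state pool
Education: the early-round pool 408/771 = 52.9%, the in-state pool 569/929 = 61.2% → the in-state pool
Overall: the early-round pool 1323/2782 = 47.6%, the in-state pool 2348/4065 = 57.8% → the in-state pool
Neither sweeps: the early-round pool wins 1 of 4 groups, the in-state pool wins 3. The in-state pool wins overall but not every group — no Simpson reversal.

No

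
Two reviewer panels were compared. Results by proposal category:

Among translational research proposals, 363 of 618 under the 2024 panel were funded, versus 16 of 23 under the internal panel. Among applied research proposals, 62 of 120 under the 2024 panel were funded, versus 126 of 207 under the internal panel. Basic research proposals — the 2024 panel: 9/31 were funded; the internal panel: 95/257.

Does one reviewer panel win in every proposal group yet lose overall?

Translational research: the 2024 panel 363/618 = 58.7%, the internal panel 16/23 = 69.6% → the internal panel
Applied research: the 2024 panel 62/120 = 51.7%, the internal panel 126/207 = 60.9% → the internal panel
Basic research: the 2024 panel 9/31 = 29.0%, the internal panel 95/257 = 37.0% → the internal panel
Overall: the 2024 panel 434/769 = 56.4%, the internal panel 237/487 = 48.7% → the 2024 panel
The internal panel wins each proposal group but the 2024 panel wins overall — the comparison reverses. The internal panel's proposals skew toward basic research, which has a lower base rate.

Yes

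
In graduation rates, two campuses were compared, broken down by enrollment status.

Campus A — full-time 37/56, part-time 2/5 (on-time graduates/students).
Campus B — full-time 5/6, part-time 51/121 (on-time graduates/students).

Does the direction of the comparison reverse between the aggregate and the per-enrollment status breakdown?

Yes

Full-time: Campus A 37/56 = 66.1%, Campus B 5/6 = 83.3% → Campus B
Part-time: Campus A 2/5 = 40.0%, Campus B 51/121 = 42.1% → Campus B
Overall: Campus A 39/61 = 63.9%, Campus B 56/127 = 44.1% → Campus A
Campus B wins each enrollment group but Campus A wins overall — the comparison reverses. Campus B's students skew toward part-time, which has a lower base rate.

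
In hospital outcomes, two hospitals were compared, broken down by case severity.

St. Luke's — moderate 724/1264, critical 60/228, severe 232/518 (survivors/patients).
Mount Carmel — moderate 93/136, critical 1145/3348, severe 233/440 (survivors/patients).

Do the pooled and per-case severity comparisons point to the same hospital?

No

Moderate: St. Luke's 724/1264 = 57.3%, Mount Carmel 93/136 = 68.4% → Mount Carmel
Critical: St. Luke's 60/228 = 26.3%, Mount Carmel 1145/3348 = 34.2% → Mount Carmel
Severe: St. Luke's 232/518 = 44.8%, Mount Carmel 233/440 = 53.0% → Mount Carmel
Overall: St. Luke's 1016/2010 = 50.5%, Mount Carmel 1471/3924 = 37.5% → St. Luke's
Mount Carmel wins each case group but St. Luke's wins overall — the comparison reverses. Mount Carmel's patients skew toward critical, which has a lower base rate.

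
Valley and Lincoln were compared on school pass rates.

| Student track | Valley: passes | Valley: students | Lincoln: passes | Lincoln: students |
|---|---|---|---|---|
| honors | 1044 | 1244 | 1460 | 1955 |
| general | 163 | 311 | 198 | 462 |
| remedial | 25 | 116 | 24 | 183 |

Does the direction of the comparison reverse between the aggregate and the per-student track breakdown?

No

Honors: Valley 1044/1244 = 83.9%, Lincoln 1460/1955 = 74.7% → Valley
General: Valley 163/311 = 52.4%, Lincoln 198/462 = 42.9% → Valley
Remedial: Valley 25/116 = 21.6%, Lincoln 24/183 = 13.1% → Valley
Overall: Valley 1232/1671 = 73.7%, Lincoln 1682/2600 = 64.7% → Valley
Valley wins overall and in every student group — no reversal.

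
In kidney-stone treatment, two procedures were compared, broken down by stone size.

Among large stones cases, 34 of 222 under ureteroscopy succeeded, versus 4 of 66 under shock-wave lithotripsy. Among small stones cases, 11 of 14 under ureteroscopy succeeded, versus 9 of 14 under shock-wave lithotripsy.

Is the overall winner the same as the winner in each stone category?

Yes

Large stones: ureteroscopy 34/222 = 15.3%, shock-wave lithotripsy 4/66 = 6.1% → ureteroscopy
Small stones: ureteroscopy 11/14 = 78.6%, shock-wave lithotripsy 9/14 = 64.3% → ureteroscopy
Overall: ureteroscopy 45/236 = 19.1%, shock-wave lithotripsy 13/80 = 16.2% → ureteroscopy
Ureteroscopy wins overall and in every stone group — no reversal.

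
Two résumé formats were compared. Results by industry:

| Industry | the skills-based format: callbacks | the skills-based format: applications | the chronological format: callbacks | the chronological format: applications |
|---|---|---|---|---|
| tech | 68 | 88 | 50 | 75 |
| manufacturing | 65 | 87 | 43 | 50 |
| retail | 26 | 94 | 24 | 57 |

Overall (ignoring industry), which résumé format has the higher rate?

Tech: the skills-based format 68/88 = 77.3%, the chronological format 50/75 = 66.7% → the skills-based format
Manufacturing: the skills-based format 65/87 = 74.7%, the chronological format 43/50 = 86.0% → the chronological format
Retail: the skills-based format 26/94 = 27.7%, the chronological format 24/57 = 42.1% → the chronological format
Overall: the skills-based format 159/269 = 59.1%, the chronological format 117/182 = 64.3% → the chronological format
(Neither sweeps every industry group, but the chronological format has the higher pooled rate.)

the chronological format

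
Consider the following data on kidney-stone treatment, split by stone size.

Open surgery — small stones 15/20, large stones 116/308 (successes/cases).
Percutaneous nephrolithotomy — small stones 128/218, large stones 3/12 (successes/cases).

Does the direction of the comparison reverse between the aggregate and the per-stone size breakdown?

Yes

Small stones: open surgery 15/20 = 75.0%, percutaneous nephrolithotomy 128/218 = 58.7% → open surgery
Large stones: open surgery 116/308 = 37.7%, percutaneous nephrolithotomy 3/12 = 25.0% → open surgery
Overall: open surgery 131/328 = 39.9%, percutaneous nephrolithotomy 131/230 = 57.0% → percutaneous nephrolithotomy
Open surgery wins each stone group but percutaneous nephrolithotomy wins overall — the comparison reverses. Open surgery's cases skew toward large stones, which has a lower base rate.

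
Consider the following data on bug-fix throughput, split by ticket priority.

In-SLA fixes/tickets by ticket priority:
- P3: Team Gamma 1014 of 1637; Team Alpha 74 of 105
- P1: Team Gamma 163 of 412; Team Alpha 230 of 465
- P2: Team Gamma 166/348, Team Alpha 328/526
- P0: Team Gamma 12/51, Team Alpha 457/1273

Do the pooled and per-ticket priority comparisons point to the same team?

P3: Team Gamma 1014/1637 = 61.9%, Team Alpha 74/105 = 70.5% → Team Alpha
P1: Team Gamma 163/412 = 39.6%, Team Alpha 230/465 = 49.5% → Team Alpha
P2: Team Gamma 166/348 = 47.7%, Team Alpha 328/526 = 62.4% → Team Alpha
P0: Team Gamma 12/51 = 23.5%, Team Alpha 457/1273 = 35.9% → Team Alpha
Overall: Team Gamma 1355/2448 = 55.4%, Team Alpha 1089/2369 = 46.0% → Team Gamma
Team Alpha wins each ticket group but Team Gamma wins overall — the comparison reverses. Team Alpha's tickets skew toward P0, which has a lower base rate.

No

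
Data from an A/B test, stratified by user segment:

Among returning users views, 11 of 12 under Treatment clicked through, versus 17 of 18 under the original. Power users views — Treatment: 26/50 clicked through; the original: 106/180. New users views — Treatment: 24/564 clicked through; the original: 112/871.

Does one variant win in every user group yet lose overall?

Returning users: Treatment 11/12 = 91.7%, the original 17/18 = 94.4% → the original
Power users: Treatment 26/50 = 52.0%, the original 106/180 = 58.9% → the original
New users: Treatment 24/564 = 4.3%, the original 112/871 = 12.9% → the original
Overall: Treatment 61/626 = 9.7%, the original 235/1069 = 22.0% → the original
The original wins overall and in every user group — no reversal.

No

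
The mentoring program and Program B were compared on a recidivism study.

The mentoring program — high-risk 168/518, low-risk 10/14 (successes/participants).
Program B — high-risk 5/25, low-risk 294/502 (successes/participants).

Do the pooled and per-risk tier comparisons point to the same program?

High-risk: the mentoring program 168/518 = 32.4%, Program B 5/25 = 20.0% → the mentoring program
Low-risk: the mentoring program 10/14 = 71.4%, Program B 294/502 = 58.6% → the mentoring program
Overall: the mentoring program 178/532 = 33.5%, Program B 299/527 = 56.7% → Program B
The mentoring program wins each risk group but Program B wins overall — the comparison reverses. The mentoring program's participants skew toward high-risk, which has a lower base rate.

No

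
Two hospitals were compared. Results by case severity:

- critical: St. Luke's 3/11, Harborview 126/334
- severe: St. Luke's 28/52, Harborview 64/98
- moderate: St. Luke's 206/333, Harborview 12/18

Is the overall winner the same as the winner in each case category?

Critical: St. Luke's 3/11 = 27.3%, Harborview 126/334 = 37.7% → Harborview
Severe: St. Luke's 28/52 = 53.8%, Harborview 64/98 = 65.3% → Harborview
Moderate: St. Luke's 206/333 = 61.9%, Harborview 12/18 = 66.7% → Harborview
Overall: St. Luke's 237/396 = 59.8%, Harborview 202/450 = 44.9% → St. Luke's
Harborview wins each case group but St. Luke's wins overall — the comparison reverses. Harborview's patients skew toward critical, which has a lower base rate.

No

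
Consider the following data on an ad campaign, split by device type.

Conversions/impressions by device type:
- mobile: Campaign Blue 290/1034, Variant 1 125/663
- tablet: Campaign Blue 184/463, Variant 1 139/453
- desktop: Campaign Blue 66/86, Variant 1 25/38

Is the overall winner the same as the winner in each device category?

Mobile: Campaign Blue 290/1034 = 28.0%, Variant 1 125/663 = 18.9% → Campaign Blue
Tablet: Campaign Blue 184/463 = 39.7%, Variant 1 139/453 = 30.7% → Campaign Blue
Desktop: Campaign Blue 66/86 = 76.7%, Variant 1 25/38 = 65.8% → Campaign Blue
Overall: Campaign Blue 540/1583 = 34.1%, Variant 1 289/1154 = 25.0% → Campaign Blue
Campaign Blue wins overall and in every device group — no reversal.

Yes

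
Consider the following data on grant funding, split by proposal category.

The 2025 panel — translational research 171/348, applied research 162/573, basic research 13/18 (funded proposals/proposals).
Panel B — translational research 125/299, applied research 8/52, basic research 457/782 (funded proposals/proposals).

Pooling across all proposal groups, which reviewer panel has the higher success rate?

Translational research: the 2025 panel 171/348 = 49.1%, Panel B 125/299 = 41.8% → the 2025 panel
Applied research: the 2025 panel 162/573 = 28.3%, Panel B 8/52 = 15.4% → the 2025 panel
Basic research: the 2025 panel 13/18 = 72.2%, Panel B 457/782 = 58.4% → the 2025 panel
Overall: the 2025 panel 346/939 = 36.8%, Panel B 590/1133 = 52.1% → Panel B
(The 2025 panel wins every proposal group but Panel B wins overall — the 2025 panel's proposals skew toward the low-rate applied research group.)

Panel B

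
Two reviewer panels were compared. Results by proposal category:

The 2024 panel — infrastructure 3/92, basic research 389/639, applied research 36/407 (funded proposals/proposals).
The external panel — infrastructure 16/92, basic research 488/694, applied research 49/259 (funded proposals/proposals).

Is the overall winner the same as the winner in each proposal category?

Infrastructure: the 2024 panel 3/92 = 3.3%, the external panel 16/92 = 17.4% → the external panel
Basic research: the 2024 panel 389/639 = 60.9%, the external panel 488/694 = 70.3% → the external panel
Applied research: the 2024 panel 36/407 = 8.8%, the external panel 49/259 = 18.9% → the external panel
Overall: the 2024 panel 428/1138 = 37.6%, the external panel 553/1045 = 52.9% → the external panel
The external panel wins overall and in every proposal group — no reversal.

Yes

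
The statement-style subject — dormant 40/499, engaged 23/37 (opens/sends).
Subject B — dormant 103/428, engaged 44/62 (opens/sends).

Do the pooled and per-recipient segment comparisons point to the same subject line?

Dormant: the statement-style subject 40/499 = 8.0%, Subject B 103/428 = 24.1% → Subject B
Engaged: the statement-style subject 23/37 = 62.2%, Subject B 44/62 = 71.0% → Subject B
Overall: the statement-style subject 63/536 = 11.8%, Subject B 147/490 = 30.0% → Subject B
Subject B wins overall and in every recipient group — no reversal.

Yes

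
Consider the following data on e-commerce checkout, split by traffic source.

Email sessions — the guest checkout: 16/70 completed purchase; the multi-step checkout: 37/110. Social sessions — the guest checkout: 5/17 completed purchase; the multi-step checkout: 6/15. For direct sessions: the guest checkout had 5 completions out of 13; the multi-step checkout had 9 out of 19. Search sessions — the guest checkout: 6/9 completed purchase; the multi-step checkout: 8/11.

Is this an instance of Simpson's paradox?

Email: the guest checkout 16/70 = 22.9%, the multi-step checkout 37/110 = 33.6% → the multi-step checkout
Social: the guest checkout 5/17 = 29.4%, the multi-step checkout 6/15 = 40.0% → the multi-step checkout
Direct: the guest checkout 5/13 = 38.5%, the multi-step checkout 9/19 = 47.4% → the multi-step checkout
Search: the guest checkout 6/9 = 66.7%, the multi-step checkout 8/11 = 72.7% → the multi-step checkout
Overall: the guest checkout 32/109 = 29.4%, the multi-step checkout 60/155 = 38.7% → the multi-step checkout
The multi-step checkout wins overall and in every traffic group — no reversal.

No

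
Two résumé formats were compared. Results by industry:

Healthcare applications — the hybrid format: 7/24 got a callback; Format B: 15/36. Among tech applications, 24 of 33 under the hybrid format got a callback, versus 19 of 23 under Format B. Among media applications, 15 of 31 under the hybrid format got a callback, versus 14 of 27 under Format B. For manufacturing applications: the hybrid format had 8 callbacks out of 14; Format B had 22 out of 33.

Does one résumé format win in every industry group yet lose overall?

No

Healthcare: the hybrid format 7/24 = 29.2%, Format B 15/36 = 41.7% → Format B
Tech: the hybrid format 24/33 = 72.7%, Format B 19/23 = 82.6% → Format B
Media: the hybrid format 15/31 = 48.4%, Format B 14/27 = 51.9% → Format B
Manufacturing: the hybrid format 8/14 = 57.1%, Format B 22/33 = 66.7% → Format B
Overall: the hybrid format 54/102 = 52.9%, Format B 70/119 = 58.8% → Format B
Format B wins overall and in every industry group — no reversal.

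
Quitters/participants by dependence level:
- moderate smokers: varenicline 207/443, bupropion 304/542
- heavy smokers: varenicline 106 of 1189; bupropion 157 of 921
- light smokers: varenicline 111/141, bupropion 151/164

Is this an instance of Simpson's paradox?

No

Moderate smokers: varenicline 207/443 = 46.7%, bupropion 304/542 = 56.1% → bupropion
Heavy smokers: varenicline 106/1189 = 8.9%, bupropion 157/921 = 17.0% → bupropion
Light smokers: varenicline 111/141 = 78.7%, bupropion 151/164 = 92.1% → bupropion
Overall: varenicline 424/1773 = 23.9%, bupropion 612/1627 = 37.6% → bupropion
Bupropion wins overall and in every dependence group — no reversal.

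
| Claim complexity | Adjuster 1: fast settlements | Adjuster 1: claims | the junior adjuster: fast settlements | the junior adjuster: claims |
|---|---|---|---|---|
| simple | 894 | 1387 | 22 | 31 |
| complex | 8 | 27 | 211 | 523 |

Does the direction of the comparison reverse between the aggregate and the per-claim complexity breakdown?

Simple: Adjuster 1 894/1387 = 64.5%, the junior adjuster 22/31 = 71.0% → the junior adjuster
Complex: Adjuster 1 8/27 = 29.6%, the junior adjuster 211/523 = 40.3% → the junior adjuster
Overall: Adjuster 1 902/1414 = 63.8%, the junior adjuster 233/554 = 42.1% → Adjuster 1
The junior adjuster wins each claim group but Adjuster 1 wins overall — the comparison reverses. The junior adjuster's claims skew toward complex, which has a lower base rate.

Yes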